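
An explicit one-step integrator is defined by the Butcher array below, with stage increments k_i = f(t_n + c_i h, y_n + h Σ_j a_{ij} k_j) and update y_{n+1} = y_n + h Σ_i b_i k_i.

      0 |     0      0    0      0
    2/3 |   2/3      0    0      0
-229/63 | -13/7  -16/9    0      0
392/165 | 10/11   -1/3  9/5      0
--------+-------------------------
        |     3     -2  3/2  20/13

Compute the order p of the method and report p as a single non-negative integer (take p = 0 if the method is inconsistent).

0

b = (3, -2, 3/2, 20/13)
c = (0, 2/3, -229/63, 392/165)
Ac = (0, 0, -32/27, -2131/315)
Σ b_i: 3·1 + (-2)·1 + 3/2·1 + 20/13·1 = 105/26 ≠ 1 ⇒ order 0.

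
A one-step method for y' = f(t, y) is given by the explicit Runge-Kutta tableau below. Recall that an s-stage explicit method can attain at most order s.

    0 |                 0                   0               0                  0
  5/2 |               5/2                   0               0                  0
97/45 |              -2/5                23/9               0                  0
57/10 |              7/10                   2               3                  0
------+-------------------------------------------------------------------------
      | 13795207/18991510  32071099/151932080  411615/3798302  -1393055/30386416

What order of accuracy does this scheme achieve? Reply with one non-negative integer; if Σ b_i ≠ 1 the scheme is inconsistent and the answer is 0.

3

b = (13795207/18991510, 32071099/151932080, 411615/3798302, -1393055/30386416)
c = (0, 5/2, 97/45, 57/10)
Ac = (0, 0, 115/18, 172/15)
Σ b_i: 13795207/18991510·1 + 32071099/151932080·1 + 411615/3798302·1 + (-1393055/30386416)·1 = 1 ✓
b·c: 32071099/151932080·5/2 + 411615/3798302·97/45 + (-1393055/30386416)·57/10 = 1/2 ✓
b·c²: 32071099/151932080·25/4 + 411615/3798302·9409/2025 + (-1393055/30386416)·3249/100 = 1/3 ✓
b·Ac: 411615/3798302·115/18 + (-1393055/30386416)·172/15 = 1/6 ✓
b·c³: 32071099/151932080·125/8 + 411615/3798302·912673/91125 + (-1393055/30386416)·185193/1000 = -10528416137/2563853850 ≠ 1/4 ⇒ order 3.
b·(c∘Ac): 411615/3798302·2231/162 + (-1393055/30386416)·1634/25 = -342759611/227898120 ≠ 1/8
b·Ac²: 411615/3798302·575/36 + (-1393055/30386416)·35693/1350 = 4256255077/8204332320 ≠ 1/12
b·A²c: (-1393055/30386416)·115/6 = -160201325/182318496 ≠ 1/24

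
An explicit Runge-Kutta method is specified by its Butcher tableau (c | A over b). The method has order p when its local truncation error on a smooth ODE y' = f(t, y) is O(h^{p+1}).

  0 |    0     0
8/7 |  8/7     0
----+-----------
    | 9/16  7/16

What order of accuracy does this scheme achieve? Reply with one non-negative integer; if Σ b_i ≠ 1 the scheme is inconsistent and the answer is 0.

2

b = (9/16, 7/16)
c = (0, 8/7)
Σ b_i: 9/16·1 + 7/16·1 = 1 ✓
b·c: 7/16·8/7 = 1/2 ✓; 2 stages ⇒ order 2.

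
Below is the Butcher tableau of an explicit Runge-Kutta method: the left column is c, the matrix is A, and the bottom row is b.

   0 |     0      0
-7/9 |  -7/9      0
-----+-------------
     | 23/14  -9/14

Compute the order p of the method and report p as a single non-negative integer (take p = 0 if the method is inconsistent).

b = (23/14, -9/14)
c = (0, -7/9)
Σ b_i: 23/14·1 + (-9/14)·1 = 1 ✓
b·c: (-9/14)·(-7/9) = 1/2 ✓; 2 stages ⇒ order 2.

2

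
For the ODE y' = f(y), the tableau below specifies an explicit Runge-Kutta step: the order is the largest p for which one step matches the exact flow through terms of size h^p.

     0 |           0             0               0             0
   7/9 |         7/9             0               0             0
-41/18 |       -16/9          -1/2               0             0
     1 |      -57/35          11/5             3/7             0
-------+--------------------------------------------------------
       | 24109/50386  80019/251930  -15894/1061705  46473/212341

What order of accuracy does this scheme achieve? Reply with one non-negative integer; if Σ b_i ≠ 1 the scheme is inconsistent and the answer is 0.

3

b = (24109/50386, 80019/251930, -15894/1061705, 46473/212341)
c = (0, 7/9, -41/18, 1)
Ac = (0, 0, -7/18, 463/630)
Σ b_i: 24109/50386·1 + 80019/251930·1 + (-15894/1061705)·1 + 46473/212341·1 = 1 ✓
b·c: 80019/251930·7/9 + (-15894/1061705)·(-41/18) + 46473/212341·1 = 1/2 ✓
b·c²: 80019/251930·49/81 + (-15894/1061705)·1681/324 + 46473/212341·1 = 1/3 ✓
b·Ac: (-15894/1061705)·(-7/18) + 46473/212341·463/630 = 1/6 ✓
b·c³: 80019/251930·343/729 + (-15894/1061705)·(-68921/5832) + 46473/212341·1 = 635767/1166076 ≠ 1/4 ⇒ order 3.
b·(c∘Ac): (-15894/1061705)·287/324 + 46473/212341·463/630 = 23902/161955 ≠ 1/8
b·Ac²: (-15894/1061705)·(-49/162) + 46473/212341·40307/11340 = 17943719/22932828 ≠ 1/12
b·A²c: 46473/212341·(-1/6) = -15491/424682 ≠ 1/24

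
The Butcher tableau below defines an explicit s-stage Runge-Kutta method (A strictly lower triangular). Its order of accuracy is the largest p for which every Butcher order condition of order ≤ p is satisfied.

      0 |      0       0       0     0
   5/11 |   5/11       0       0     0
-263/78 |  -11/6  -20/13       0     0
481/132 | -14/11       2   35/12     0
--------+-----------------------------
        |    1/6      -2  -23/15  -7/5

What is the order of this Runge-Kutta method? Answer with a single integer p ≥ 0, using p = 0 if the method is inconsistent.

b = (1/6, -2, -23/15, -7/5)
c = (0, 5/11, -263/78, 481/132)
Ac = (0, 0, -100/143, -91895/10296)
Σ b_i: 1/6·1 + (-2)·1 + (-23/15)·1 + (-7/5)·1 = -143/30 ≠ 1 ⇒ order 0.

0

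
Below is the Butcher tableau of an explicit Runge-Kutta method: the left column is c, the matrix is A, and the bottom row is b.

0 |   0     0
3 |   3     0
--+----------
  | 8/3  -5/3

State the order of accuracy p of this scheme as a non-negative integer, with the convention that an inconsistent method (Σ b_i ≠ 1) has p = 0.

1

b = (8/3, -5/3)
c = (0, 3)
Σ b_i: 8/3·1 + (-5/3)·1 = 1 ✓
b·c: (-5/3)·3 = -5 ≠ 1/2 ⇒ order 1.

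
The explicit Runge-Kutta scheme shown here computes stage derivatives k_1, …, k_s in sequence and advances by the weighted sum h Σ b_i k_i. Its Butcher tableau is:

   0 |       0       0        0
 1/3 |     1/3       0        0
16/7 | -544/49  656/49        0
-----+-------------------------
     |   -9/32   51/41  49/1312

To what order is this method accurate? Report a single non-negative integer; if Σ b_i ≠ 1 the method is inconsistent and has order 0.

b = (-9/32, 51/41, 49/1312)
c = (0, 1/3, 16/7)
Ac = (0, 0, 656/147)
Σ b_i: (-9/32)·1 + 51/41·1 + 49/1312·1 = 1 ✓
b·c: 51/41·1/3 + 49/1312·16/7 = 1/2 ✓
b·c²: 51/41·1/9 + 49/1312·256/49 = 1/3 ✓
b·Ac: 49/1312·656/147 = 1/6 ✓; 3 stages ⇒ order 3.

3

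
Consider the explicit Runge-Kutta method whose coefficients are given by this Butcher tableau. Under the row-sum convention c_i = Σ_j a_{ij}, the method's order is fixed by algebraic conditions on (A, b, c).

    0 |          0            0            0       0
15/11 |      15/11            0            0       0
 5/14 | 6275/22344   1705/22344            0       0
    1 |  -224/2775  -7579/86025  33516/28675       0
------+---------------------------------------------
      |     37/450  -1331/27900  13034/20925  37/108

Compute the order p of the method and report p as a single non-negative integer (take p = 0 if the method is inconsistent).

4

b = (37/450, -1331/27900, 13034/20925, 37/108)
c = (0, 15/11, 5/14, 1)
Ac = (0, 0, 775/7448, 11/37)
Σ b_i: 37/450·1 + (-1331/27900)·1 + 13034/20925·1 + 37/108·1 = 1 ✓
b·c: (-1331/27900)·15/11 + 13034/20925·5/14 + 37/108·1 = 1/2 ✓
b·c²: (-1331/27900)·225/121 + 13034/20925·25/196 + 37/108·1 = 1/3 ✓
b·Ac: 13034/20925·775/7448 + 37/108·11/37 = 1/6 ✓
b·c³: (-1331/27900)·3375/1331 + 13034/20925·125/2744 + 37/108·1 = 1/4 ✓
b·(c∘Ac): 13034/20925·3875/104272 + 37/108·11/37 = 1/8 ✓
b·Ac²: 13034/20925·11625/81928 + 37/108·(-6/407) = 1/12 ✓
b·A²c: 37/108·9/74 = 1/24 ✓; 4 stages ⇒ order 4.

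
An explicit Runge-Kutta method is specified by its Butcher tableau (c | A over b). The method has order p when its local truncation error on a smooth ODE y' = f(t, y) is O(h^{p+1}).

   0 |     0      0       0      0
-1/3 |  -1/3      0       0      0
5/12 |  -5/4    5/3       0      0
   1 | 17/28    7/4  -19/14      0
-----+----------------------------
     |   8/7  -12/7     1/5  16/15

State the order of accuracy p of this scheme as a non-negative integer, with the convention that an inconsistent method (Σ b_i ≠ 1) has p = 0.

b = (8/7, -12/7, 1/5, 16/15)
c = (0, -1/3, 5/12, 1)
Ac = (0, 0, -5/9, -193/168)
Σ b_i: 8/7·1 + (-12/7)·1 + 1/5·1 + 16/15·1 = 73/105 ≠ 1 ⇒ order 0.

0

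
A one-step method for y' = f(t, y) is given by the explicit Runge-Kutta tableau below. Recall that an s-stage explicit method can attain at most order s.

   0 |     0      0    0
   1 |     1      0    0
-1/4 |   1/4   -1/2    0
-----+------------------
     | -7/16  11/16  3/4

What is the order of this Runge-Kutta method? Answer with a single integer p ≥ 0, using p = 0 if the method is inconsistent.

2

b = (-7/16, 11/16, 3/4)
c = (0, 1, -1/4)
Ac = (0, 0, -1/2)
Σ b_i: (-7/16)·1 + 11/16·1 + 3/4·1 = 1 ✓
b·c: 11/16·1 + 3/4·(-1/4) = 1/2 ✓
b·c²: 11/16·1 + 3/4·1/16 = 47/64 ≠ 1/3 ⇒ order 2.
b·Ac: 3/4·(-1/2) = -3/8 ≠ 1/6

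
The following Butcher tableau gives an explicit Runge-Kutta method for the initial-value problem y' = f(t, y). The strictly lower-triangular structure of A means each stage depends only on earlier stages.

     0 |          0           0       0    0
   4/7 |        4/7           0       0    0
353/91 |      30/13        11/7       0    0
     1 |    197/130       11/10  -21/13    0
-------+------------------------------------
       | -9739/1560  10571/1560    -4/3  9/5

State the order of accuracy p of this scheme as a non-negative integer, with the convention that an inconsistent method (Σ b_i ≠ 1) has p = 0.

b = (-9739/1560, 10571/1560, -4/3, 9/5)
c = (0, 4/7, 353/91, 1)
Ac = (0, 0, 44/49, -33347/5915)
Σ b_i: (-9739/1560)·1 + 10571/1560·1 + (-4/3)·1 + 9/5·1 = 1 ✓
b·c: 10571/1560·4/7 + (-4/3)·353/91 + 9/5·1 = 1/2 ✓
b·c²: 10571/1560·16/49 + (-4/3)·124609/8281 + 9/5·1 = -284821/17745 ≠ 1/3 ⇒ order 2.
b·Ac: (-4/3)·44/49 + 9/5·(-33347/5915) = -7046183/621075 ≠ 1/6

2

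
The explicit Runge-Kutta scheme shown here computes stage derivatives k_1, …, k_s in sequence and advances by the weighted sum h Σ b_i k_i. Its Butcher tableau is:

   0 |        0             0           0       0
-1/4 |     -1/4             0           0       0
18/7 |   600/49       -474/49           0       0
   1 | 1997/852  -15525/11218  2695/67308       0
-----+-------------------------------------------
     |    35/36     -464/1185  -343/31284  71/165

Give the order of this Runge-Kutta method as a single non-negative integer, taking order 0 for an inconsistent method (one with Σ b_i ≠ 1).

b = (35/36, -464/1185, -343/31284, 71/165)
c = (0, -1/4, 18/7, 1)
Ac = (0, 0, 237/98, 255/568)
Σ b_i: 35/36·1 + (-464/1185)·1 + (-343/31284)·1 + 71/165·1 = 1 ✓
b·c: (-464/1185)·(-1/4) + (-343/31284)·18/7 + 71/165·1 = 1/2 ✓
b·c²: (-464/1185)·1/16 + (-343/31284)·324/49 + 71/165·1 = 1/3 ✓
b·Ac: (-343/31284)·237/98 + 71/165·255/568 = 1/6 ✓
b·c³: (-464/1185)·(-1/64) + (-343/31284)·5832/343 + 71/165·1 = 1/4 ✓
b·(c∘Ac): (-343/31284)·2133/343 + 71/165·255/568 = 1/8 ✓
b·Ac²: (-343/31284)·(-237/392) + 71/165·405/2272 = 1/12 ✓
b·A²c: 71/165·55/568 = 1/24 ✓; 4 stages ⇒ order 4.

4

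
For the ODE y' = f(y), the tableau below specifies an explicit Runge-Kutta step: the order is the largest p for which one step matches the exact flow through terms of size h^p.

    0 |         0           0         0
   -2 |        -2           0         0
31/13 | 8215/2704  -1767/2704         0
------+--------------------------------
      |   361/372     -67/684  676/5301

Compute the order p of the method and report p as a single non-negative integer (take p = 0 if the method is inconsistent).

3

b = (361/372, -67/684, 676/5301)
c = (0, -2, 31/13)
Ac = (0, 0, 1767/1352)
Σ b_i: 361/372·1 + (-67/684)·1 + 676/5301·1 = 1 ✓
b·c: (-67/684)·(-2) + 676/5301·31/13 = 1/2 ✓
b·c²: (-67/684)·4 + 676/5301·961/169 = 1/3 ✓
b·Ac: 676/5301·1767/1352 = 1/6 ✓; 3 stages ⇒ order 3.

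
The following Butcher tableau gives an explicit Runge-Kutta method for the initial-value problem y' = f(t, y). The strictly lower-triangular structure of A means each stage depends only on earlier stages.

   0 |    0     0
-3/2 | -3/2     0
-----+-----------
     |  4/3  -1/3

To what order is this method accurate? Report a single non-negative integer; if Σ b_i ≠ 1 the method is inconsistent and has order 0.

b = (4/3, -1/3)
c = (0, -3/2)
Σ b_i: 4/3·1 + (-1/3)·1 = 1 ✓
b·c: (-1/3)·(-3/2) = 1/2 ✓; 2 stages ⇒ order 2.

2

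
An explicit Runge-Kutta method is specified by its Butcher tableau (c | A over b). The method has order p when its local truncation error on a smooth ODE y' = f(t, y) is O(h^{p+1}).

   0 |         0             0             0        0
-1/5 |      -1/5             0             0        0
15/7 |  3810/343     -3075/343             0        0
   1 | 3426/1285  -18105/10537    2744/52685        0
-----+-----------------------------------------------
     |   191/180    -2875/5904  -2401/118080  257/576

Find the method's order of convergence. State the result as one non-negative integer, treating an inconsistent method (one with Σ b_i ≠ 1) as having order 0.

4

b = (191/180, -2875/5904, -2401/118080, 257/576)
c = (0, -1/5, 15/7, 1)
Ac = (0, 0, 615/343, 117/257)
Σ b_i: 191/180·1 + (-2875/5904)·1 + (-2401/118080)·1 + 257/576·1 = 1 ✓
b·c: (-2875/5904)·(-1/5) + (-2401/118080)·15/7 + 257/576·1 = 1/2 ✓
b·c²: (-2875/5904)·1/25 + (-2401/118080)·225/49 + 257/576·1 = 1/3 ✓
b·Ac: (-2401/118080)·615/343 + 257/576·117/257 = 1/6 ✓
b·c³: (-2875/5904)·(-1/125) + (-2401/118080)·3375/343 + 257/576·1 = 1/4 ✓
b·(c∘Ac): (-2401/118080)·9225/2401 + 257/576·117/257 = 1/8 ✓
b·Ac²: (-2401/118080)·(-123/343) + 257/576·219/1285 = 1/12 ✓
b·A²c: 257/576·24/257 = 1/24 ✓; 4 stages ⇒ order 4.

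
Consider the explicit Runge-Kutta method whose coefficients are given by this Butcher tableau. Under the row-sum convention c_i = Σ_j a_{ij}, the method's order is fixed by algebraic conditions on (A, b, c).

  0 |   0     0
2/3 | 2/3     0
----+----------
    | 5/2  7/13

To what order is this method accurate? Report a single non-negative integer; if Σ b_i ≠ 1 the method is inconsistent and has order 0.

0

b = (5/2, 7/13)
c = (0, 2/3)
Σ b_i: 5/2·1 + 7/13·1 = 79/26 ≠ 1 ⇒ order 0.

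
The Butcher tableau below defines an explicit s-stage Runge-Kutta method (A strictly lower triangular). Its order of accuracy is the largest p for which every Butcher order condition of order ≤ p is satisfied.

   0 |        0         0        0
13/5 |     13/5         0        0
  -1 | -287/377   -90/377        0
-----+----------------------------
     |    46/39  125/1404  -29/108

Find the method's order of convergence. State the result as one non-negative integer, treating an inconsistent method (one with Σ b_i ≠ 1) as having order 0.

3

b = (46/39, 125/1404, -29/108)
c = (0, 13/5, -1)
Ac = (0, 0, -18/29)
Σ b_i: 46/39·1 + 125/1404·1 + (-29/108)·1 = 1 ✓
b·c: 125/1404·13/5 + (-29/108)·(-1) = 1/2 ✓
b·c²: 125/1404·169/25 + (-29/108)·1 = 1/3 ✓
b·Ac: (-29/108)·(-18/29) = 1/6 ✓; 3 stages ⇒ order 3.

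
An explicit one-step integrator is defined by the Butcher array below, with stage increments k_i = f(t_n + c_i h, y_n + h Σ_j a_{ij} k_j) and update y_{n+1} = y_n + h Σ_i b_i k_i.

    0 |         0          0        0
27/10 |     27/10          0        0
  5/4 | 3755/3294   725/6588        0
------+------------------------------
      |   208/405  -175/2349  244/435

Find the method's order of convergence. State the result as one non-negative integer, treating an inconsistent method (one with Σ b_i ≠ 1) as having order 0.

3

b = (208/405, -175/2349, 244/435)
c = (0, 27/10, 5/4)
Ac = (0, 0, 145/488)
Σ b_i: 208/405·1 + (-175/2349)·1 + 244/435·1 = 1 ✓
b·c: (-175/2349)·27/10 + 244/435·5/4 = 1/2 ✓
b·c²: (-175/2349)·729/100 + 244/435·25/16 = 1/3 ✓
b·Ac: 244/435·145/488 = 1/6 ✓; 3 stages ⇒ order 3.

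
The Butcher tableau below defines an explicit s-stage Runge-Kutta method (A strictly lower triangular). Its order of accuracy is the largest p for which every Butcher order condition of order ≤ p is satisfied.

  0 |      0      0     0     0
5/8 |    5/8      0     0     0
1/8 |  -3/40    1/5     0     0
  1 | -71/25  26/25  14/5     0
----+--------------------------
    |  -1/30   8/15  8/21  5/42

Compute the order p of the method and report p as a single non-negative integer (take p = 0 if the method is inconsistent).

b = (-1/30, 8/15, 8/21, 5/42)
c = (0, 5/8, 1/8, 1)
Ac = (0, 0, 1/8, 1)
Σ b_i: (-1/30)·1 + 8/15·1 + 8/21·1 + 5/42·1 = 1 ✓
b·c: 8/15·5/8 + 8/21·1/8 + 5/42·1 = 1/2 ✓
b·c²: 8/15·25/64 + 8/21·1/64 + 5/42·1 = 1/3 ✓
b·Ac: 8/21·1/8 + 5/42·1 = 1/6 ✓
b·c³: 8/15·125/512 + 8/21·1/512 + 5/42·1 = 1/4 ✓
b·(c∘Ac): 8/21·1/64 + 5/42·1 = 1/8 ✓
b·Ac²: 8/21·5/64 + 5/42·9/20 = 1/12 ✓
b·A²c: 5/42·7/20 = 1/24 ✓; 4 stages ⇒ order 4.

4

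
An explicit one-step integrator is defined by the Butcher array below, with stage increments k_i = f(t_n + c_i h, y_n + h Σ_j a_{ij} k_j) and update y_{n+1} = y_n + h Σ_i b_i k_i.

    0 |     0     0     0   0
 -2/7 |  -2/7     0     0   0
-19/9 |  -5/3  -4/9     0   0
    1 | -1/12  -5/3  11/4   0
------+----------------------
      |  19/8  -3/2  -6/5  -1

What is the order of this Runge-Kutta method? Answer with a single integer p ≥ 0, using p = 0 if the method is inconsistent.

b = (19/8, -3/2, -6/5, -1)
c = (0, -2/7, -19/9, 1)
Ac = (0, 0, 8/63, -1343/252)
Σ b_i: 19/8·1 + (-3/2)·1 + (-6/5)·1 + (-1)·1 = -53/40 ≠ 1 ⇒ order 0.

0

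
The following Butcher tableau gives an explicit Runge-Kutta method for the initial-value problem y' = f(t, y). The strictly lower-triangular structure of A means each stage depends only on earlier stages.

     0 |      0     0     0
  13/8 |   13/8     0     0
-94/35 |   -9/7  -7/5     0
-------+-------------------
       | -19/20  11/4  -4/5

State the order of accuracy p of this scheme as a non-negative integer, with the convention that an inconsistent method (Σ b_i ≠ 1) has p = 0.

b = (-19/20, 11/4, -4/5)
c = (0, 13/8, -94/35)
Ac = (0, 0, -91/40)
Σ b_i: (-19/20)·1 + 11/4·1 + (-4/5)·1 = 1 ✓
b·c: 11/4·13/8 + (-4/5)·(-94/35) = 37057/5600 ≠ 1/2 ⇒ order 1.

1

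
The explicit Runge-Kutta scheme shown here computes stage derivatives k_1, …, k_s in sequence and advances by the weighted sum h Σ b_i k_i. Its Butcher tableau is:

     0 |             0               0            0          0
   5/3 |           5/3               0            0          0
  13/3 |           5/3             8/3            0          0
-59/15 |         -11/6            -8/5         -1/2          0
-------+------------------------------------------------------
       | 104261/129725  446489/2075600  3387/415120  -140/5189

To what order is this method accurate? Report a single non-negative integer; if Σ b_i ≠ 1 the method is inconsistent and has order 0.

3

b = (104261/129725, 446489/2075600, 3387/415120, -140/5189)
c = (0, 5/3, 13/3, -59/15)
Ac = (0, 0, 40/9, -29/6)
Σ b_i: 104261/129725·1 + 446489/2075600·1 + 3387/415120·1 + (-140/5189)·1 = 1 ✓
b·c: 446489/2075600·5/3 + 3387/415120·13/3 + (-140/5189)·(-59/15) = 1/2 ✓
b·c²: 446489/2075600·25/9 + 3387/415120·169/9 + (-140/5189)·3481/225 = 1/3 ✓
b·Ac: 3387/415120·40/9 + (-140/5189)·(-29/6) = 1/6 ✓
b·c³: 446489/2075600·125/27 + 3387/415120·2197/27 + (-140/5189)·(-205379/3375) = 856607/259450 ≠ 1/4 ⇒ order 3.
b·(c∘Ac): 3387/415120·520/27 + (-140/5189)·1711/90 = -11077/31134 ≠ 1/8
b·Ac²: 3387/415120·200/27 + (-140/5189)·(-83/6) = 40505/93402 ≠ 1/12
b·A²c: (-140/5189)·(-20/9) = 2800/46701 ≠ 1/24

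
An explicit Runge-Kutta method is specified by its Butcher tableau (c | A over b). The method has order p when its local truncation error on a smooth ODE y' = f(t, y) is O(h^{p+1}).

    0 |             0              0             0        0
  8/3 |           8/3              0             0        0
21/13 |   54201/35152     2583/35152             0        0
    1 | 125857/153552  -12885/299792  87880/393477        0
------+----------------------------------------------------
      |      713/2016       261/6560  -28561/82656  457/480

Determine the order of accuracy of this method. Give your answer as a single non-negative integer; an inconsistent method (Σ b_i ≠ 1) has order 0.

b = (713/2016, 261/6560, -28561/82656, 457/480)
c = (0, 8/3, 21/13, 1)
Ac = (0, 0, 861/4394, 225/914)
Σ b_i: 713/2016·1 + 261/6560·1 + (-28561/82656)·1 + 457/480·1 = 1 ✓
b·c: 261/6560·8/3 + (-28561/82656)·21/13 + 457/480·1 = 1/2 ✓
b·c²: 261/6560·64/9 + (-28561/82656)·441/169 + 457/480·1 = 1/3 ✓
b·Ac: (-28561/82656)·861/4394 + 457/480·225/914 = 1/6 ✓
b·c³: 261/6560·512/27 + (-28561/82656)·9261/2197 + 457/480·1 = 1/4 ✓
b·(c∘Ac): (-28561/82656)·18081/57122 + 457/480·225/914 = 1/8 ✓
b·Ac²: (-28561/82656)·1148/2197 + 457/480·380/1371 = 1/12 ✓
b·A²c: 457/480·20/457 = 1/24 ✓; 4 stages ⇒ order 4.

4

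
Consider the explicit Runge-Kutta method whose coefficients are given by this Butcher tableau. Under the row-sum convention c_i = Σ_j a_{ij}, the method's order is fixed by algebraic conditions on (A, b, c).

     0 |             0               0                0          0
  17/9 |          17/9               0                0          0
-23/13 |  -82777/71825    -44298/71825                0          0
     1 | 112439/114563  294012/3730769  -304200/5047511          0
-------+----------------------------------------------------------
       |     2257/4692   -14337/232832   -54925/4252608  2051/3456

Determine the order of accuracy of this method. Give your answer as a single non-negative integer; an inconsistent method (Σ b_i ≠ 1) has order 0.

b = (2257/4692, -14337/232832, -54925/4252608, 2051/3456)
c = (0, 17/9, -23/13, 1)
Ac = (0, 0, -4922/4225, 524/2051)
Σ b_i: 2257/4692·1 + (-14337/232832)·1 + (-54925/4252608)·1 + 2051/3456·1 = 1 ✓
b·c: (-14337/232832)·17/9 + (-54925/4252608)·(-23/13) + 2051/3456·1 = 1/2 ✓
b·c²: (-14337/232832)·289/81 + (-54925/4252608)·529/169 + 2051/3456·1 = 1/3 ✓
b·Ac: (-54925/4252608)·(-4922/4225) + 2051/3456·524/2051 = 1/6 ✓
b·c³: (-14337/232832)·4913/729 + (-54925/4252608)·(-12167/2197) + 2051/3456·1 = 1/4 ✓
b·(c∘Ac): (-54925/4252608)·113206/54925 + 2051/3456·524/2051 = 1/8 ✓
b·Ac²: (-54925/4252608)·(-83674/38025) + 2051/3456·244/2637 = 1/12 ✓
b·A²c: 2051/3456·144/2051 = 1/24 ✓; 4 stages ⇒ order 4.

4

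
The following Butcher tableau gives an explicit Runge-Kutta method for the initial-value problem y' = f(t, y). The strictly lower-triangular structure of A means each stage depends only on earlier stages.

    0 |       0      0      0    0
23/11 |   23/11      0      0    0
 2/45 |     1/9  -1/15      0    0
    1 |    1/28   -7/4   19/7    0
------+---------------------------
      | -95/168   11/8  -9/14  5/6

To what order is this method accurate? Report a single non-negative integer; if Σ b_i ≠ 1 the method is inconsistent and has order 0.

1

b = (-95/168, 11/8, -9/14, 5/6)
c = (0, 23/11, 2/45, 1)
Ac = (0, 0, -23/165, -49043/13860)
Σ b_i: (-95/168)·1 + 11/8·1 + (-9/14)·1 + 5/6·1 = 1 ✓
b·c: 11/8·23/11 + (-9/14)·2/45 + 5/6·1 = 3091/840 ≠ 1/2 ⇒ order 1.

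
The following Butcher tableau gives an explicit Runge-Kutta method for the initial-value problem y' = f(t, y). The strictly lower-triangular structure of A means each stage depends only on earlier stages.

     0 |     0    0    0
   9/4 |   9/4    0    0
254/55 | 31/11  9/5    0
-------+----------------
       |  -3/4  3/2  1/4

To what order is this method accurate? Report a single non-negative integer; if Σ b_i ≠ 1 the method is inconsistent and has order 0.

1

b = (-3/4, 3/2, 1/4)
c = (0, 9/4, 254/55)
Ac = (0, 0, 81/20)
Σ b_i: (-3/4)·1 + 3/2·1 + 1/4·1 = 1 ✓
b·c: 3/2·9/4 + 1/4·254/55 = 1993/440 ≠ 1/2 ⇒ order 1.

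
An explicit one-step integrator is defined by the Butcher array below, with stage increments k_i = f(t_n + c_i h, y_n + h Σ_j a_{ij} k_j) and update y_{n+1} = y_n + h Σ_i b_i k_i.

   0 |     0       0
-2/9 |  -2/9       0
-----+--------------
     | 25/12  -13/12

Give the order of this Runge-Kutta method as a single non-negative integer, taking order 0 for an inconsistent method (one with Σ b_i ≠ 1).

1

b = (25/12, -13/12)
c = (0, -2/9)
Σ b_i: 25/12·1 + (-13/12)·1 = 1 ✓
b·c: (-13/12)·(-2/9) = 13/54 ≠ 1/2 ⇒ order 1.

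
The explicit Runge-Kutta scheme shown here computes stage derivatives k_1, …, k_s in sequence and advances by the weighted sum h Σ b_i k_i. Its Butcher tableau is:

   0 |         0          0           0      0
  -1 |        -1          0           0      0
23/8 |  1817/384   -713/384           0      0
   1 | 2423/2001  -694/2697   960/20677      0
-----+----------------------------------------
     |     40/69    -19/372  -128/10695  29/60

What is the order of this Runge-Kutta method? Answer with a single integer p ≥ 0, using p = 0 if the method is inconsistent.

4

b = (40/69, -19/372, -128/10695, 29/60)
c = (0, -1, 23/8, 1)
Ac = (0, 0, 713/384, 34/87)
Σ b_i: 40/69·1 + (-19/372)·1 + (-128/10695)·1 + 29/60·1 = 1 ✓
b·c: (-19/372)·(-1) + (-128/10695)·23/8 + 29/60·1 = 1/2 ✓
b·c²: (-19/372)·1 + (-128/10695)·529/64 + 29/60·1 = 1/3 ✓
b·Ac: (-128/10695)·713/384 + 29/60·34/87 = 1/6 ✓
b·c³: (-19/372)·(-1) + (-128/10695)·12167/512 + 29/60·1 = 1/4 ✓
b·(c∘Ac): (-128/10695)·16399/3072 + 29/60·34/87 = 1/8 ✓
b·Ac²: (-128/10695)·(-713/384) + 29/60·11/87 = 1/12 ✓
b·A²c: 29/60·5/58 = 1/24 ✓; 4 stages ⇒ order 4.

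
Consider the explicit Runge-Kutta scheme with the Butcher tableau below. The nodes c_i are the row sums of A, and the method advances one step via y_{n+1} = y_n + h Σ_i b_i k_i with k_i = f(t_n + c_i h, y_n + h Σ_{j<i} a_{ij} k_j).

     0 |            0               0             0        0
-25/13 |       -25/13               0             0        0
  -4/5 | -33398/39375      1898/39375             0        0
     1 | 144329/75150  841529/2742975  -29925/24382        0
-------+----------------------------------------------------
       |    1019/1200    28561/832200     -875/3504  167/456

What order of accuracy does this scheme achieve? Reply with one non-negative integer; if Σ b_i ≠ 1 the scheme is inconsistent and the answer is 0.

b = (1019/1200, 28561/832200, -875/3504, 167/456)
c = (0, -25/13, -4/5, 1)
Ac = (0, 0, -146/1575, 589/1503)
Σ b_i: 1019/1200·1 + 28561/832200·1 + (-875/3504)·1 + 167/456·1 = 1 ✓
b·c: 28561/832200·(-25/13) + (-875/3504)·(-4/5) + 167/456·1 = 1/2 ✓
b·c²: 28561/832200·625/169 + (-875/3504)·16/25 + 167/456·1 = 1/3 ✓
b·Ac: (-875/3504)·(-146/1575) + 167/456·589/1503 = 1/6 ✓
b·c³: 28561/832200·(-15625/2197) + (-875/3504)·(-64/125) + 167/456·1 = 1/4 ✓
b·(c∘Ac): (-875/3504)·584/7875 + 167/456·589/1503 = 1/8 ✓
b·Ac²: (-875/3504)·146/819 + 167/456·6821/19539 = 1/12 ✓
b·A²c: 167/456·19/167 = 1/24 ✓; 4 stages ⇒ order 4.

4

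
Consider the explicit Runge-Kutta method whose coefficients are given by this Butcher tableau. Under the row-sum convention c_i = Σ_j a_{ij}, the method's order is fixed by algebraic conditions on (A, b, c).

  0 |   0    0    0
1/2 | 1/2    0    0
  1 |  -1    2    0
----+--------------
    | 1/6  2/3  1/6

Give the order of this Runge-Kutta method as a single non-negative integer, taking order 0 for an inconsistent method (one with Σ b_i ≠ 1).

3

b = (1/6, 2/3, 1/6)
c = (0, 1/2, 1)
Ac = (0, 0, 1)
Σ b_i: 1/6·1 + 2/3·1 + 1/6·1 = 1 ✓
b·c: 2/3·1/2 + 1/6·1 = 1/2 ✓
b·c²: 2/3·1/4 + 1/6·1 = 1/3 ✓
b·Ac: 1/6·1 = 1/6 ✓; 3 stages ⇒ order 3.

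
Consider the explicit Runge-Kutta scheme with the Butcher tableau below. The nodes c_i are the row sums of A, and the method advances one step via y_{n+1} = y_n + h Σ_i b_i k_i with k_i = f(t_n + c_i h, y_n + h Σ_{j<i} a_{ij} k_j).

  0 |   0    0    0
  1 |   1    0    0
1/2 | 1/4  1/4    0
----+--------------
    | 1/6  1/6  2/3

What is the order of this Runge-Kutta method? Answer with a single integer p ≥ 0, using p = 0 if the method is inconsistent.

3

b = (1/6, 1/6, 2/3)
c = (0, 1, 1/2)
Ac = (0, 0, 1/4)
Σ b_i: 1/6·1 + 1/6·1 + 2/3·1 = 1 ✓
b·c: 1/6·1 + 2/3·1/2 = 1/2 ✓
b·c²: 1/6·1 + 2/3·1/4 = 1/3 ✓
b·Ac: 2/3·1/4 = 1/6 ✓; 3 stages ⇒ order 3.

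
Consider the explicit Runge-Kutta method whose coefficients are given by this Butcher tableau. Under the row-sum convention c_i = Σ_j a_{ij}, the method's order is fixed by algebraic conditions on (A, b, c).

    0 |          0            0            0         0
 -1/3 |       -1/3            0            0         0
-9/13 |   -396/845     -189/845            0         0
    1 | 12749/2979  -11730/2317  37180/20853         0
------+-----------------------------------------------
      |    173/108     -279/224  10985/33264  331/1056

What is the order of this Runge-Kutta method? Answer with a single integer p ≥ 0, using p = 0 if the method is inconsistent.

b = (173/108, -279/224, 10985/33264, 331/1056)
c = (0, -1/3, -9/13, 1)
Ac = (0, 0, 63/845, 150/331)
Σ b_i: 173/108·1 + (-279/224)·1 + 10985/33264·1 + 331/1056·1 = 1 ✓
b·c: (-279/224)·(-1/3) + 10985/33264·(-9/13) + 331/1056·1 = 1/2 ✓
b·c²: (-279/224)·1/9 + 10985/33264·81/169 + 331/1056·1 = 1/3 ✓
b·Ac: 10985/33264·63/845 + 331/1056·150/331 = 1/6 ✓
b·c³: (-279/224)·(-1/27) + 10985/33264·(-729/2197) + 331/1056·1 = 1/4 ✓
b·(c∘Ac): 10985/33264·(-567/10985) + 331/1056·150/331 = 1/8 ✓
b·Ac²: 10985/33264·(-21/845) + 331/1056·290/993 = 1/12 ✓
b·A²c: 331/1056·44/331 = 1/24 ✓; 4 stages ⇒ order 4.

4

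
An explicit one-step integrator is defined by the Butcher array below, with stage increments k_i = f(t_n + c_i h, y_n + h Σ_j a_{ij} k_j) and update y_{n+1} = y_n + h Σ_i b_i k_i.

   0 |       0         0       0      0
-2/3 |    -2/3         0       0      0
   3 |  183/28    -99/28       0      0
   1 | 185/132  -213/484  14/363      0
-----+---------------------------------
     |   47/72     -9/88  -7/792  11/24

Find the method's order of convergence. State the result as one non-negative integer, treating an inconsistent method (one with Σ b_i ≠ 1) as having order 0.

4

b = (47/72, -9/88, -7/792, 11/24)
c = (0, -2/3, 3, 1)
Ac = (0, 0, 33/14, 9/22)
Σ b_i: 47/72·1 + (-9/88)·1 + (-7/792)·1 + 11/24·1 = 1 ✓
b·c: (-9/88)·(-2/3) + (-7/792)·3 + 11/24·1 = 1/2 ✓
b·c²: (-9/88)·4/9 + (-7/792)·9 + 11/24·1 = 1/3 ✓
b·Ac: (-7/792)·33/14 + 11/24·9/22 = 1/6 ✓
b·c³: (-9/88)·(-8/27) + (-7/792)·27 + 11/24·1 = 1/4 ✓
b·(c∘Ac): (-7/792)·99/14 + 11/24·9/22 = 1/8 ✓
b·Ac²: (-7/792)·(-11/7) + 11/24·5/33 = 1/12 ✓
b·A²c: 11/24·1/11 = 1/24 ✓; 4 stages ⇒ order 4.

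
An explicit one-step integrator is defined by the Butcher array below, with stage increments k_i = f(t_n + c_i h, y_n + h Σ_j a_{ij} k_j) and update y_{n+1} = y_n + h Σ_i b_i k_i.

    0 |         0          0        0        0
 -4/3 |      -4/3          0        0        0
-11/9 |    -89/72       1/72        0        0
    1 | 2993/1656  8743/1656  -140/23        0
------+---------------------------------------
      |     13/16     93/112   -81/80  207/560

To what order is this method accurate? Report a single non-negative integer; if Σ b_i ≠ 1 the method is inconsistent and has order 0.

4

b = (13/16, 93/112, -81/80, 207/560)
c = (0, -4/3, -11/9, 1)
Ac = (0, 0, -1/54, 497/1242)
Σ b_i: 13/16·1 + 93/112·1 + (-81/80)·1 + 207/560·1 = 1 ✓
b·c: 93/112·(-4/3) + (-81/80)·(-11/9) + 207/560·1 = 1/2 ✓
b·c²: 93/112·16/9 + (-81/80)·121/81 + 207/560·1 = 1/3 ✓
b·Ac: (-81/80)·(-1/54) + 207/560·497/1242 = 1/6 ✓
b·c³: 93/112·(-64/27) + (-81/80)·(-1331/729) + 207/560·1 = 1/4 ✓
b·(c∘Ac): (-81/80)·11/486 + 207/560·497/1242 = 1/8 ✓
b·Ac²: (-81/80)·2/81 + 207/560·182/621 = 1/12 ✓
b·A²c: 207/560·70/621 = 1/24 ✓; 4 stages ⇒ order 4.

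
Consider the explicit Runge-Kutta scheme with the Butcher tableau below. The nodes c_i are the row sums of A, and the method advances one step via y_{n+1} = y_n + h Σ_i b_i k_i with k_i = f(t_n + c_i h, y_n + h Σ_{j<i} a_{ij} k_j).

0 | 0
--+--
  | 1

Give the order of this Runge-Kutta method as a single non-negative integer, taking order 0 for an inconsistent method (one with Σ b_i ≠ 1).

1

b = (1)
c = (0)
Σ b_i: 1·1 = 1 ✓; 1 stage ⇒ order 1.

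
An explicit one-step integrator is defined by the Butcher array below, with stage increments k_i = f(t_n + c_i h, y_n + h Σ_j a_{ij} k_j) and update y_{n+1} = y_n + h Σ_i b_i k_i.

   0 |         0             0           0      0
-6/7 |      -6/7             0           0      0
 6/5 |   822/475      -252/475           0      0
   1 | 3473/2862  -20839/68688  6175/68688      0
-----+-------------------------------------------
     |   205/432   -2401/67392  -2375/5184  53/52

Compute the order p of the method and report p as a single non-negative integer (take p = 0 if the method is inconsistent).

b = (205/432, -2401/67392, -2375/5184, 53/52)
c = (0, -6/7, 6/5, 1)
Ac = (0, 0, 216/475, 39/106)
Σ b_i: 205/432·1 + (-2401/67392)·1 + (-2375/5184)·1 + 53/52·1 = 1 ✓
b·c: (-2401/67392)·(-6/7) + (-2375/5184)·6/5 + 53/52·1 = 1/2 ✓
b·c²: (-2401/67392)·36/49 + (-2375/5184)·36/25 + 53/52·1 = 1/3 ✓
b·Ac: (-2375/5184)·216/475 + 53/52·39/106 = 1/6 ✓
b·c³: (-2401/67392)·(-216/343) + (-2375/5184)·216/125 + 53/52·1 = 1/4 ✓
b·(c∘Ac): (-2375/5184)·1296/2375 + 53/52·39/106 = 1/8 ✓
b·Ac²: (-2375/5184)·(-1296/3325) + 53/52·(-104/1113) = 1/12 ✓
b·A²c: 53/52·13/318 = 1/24 ✓; 4 stages ⇒ order 4.

4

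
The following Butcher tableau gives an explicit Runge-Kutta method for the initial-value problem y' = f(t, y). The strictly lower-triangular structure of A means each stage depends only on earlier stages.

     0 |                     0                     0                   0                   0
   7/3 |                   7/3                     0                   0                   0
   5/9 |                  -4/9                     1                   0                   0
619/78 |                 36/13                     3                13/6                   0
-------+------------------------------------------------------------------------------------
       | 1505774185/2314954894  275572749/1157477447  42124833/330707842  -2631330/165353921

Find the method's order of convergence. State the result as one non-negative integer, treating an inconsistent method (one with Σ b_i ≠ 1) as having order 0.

b = (1505774185/2314954894, 275572749/1157477447, 42124833/330707842, -2631330/165353921)
c = (0, 7/3, 5/9, 619/78)
Ac = (0, 0, 7/3, 443/54)
Σ b_i: 1505774185/2314954894·1 + 275572749/1157477447·1 + 42124833/330707842·1 + (-2631330/165353921)·1 = 1 ✓
b·c: 275572749/1157477447·7/3 + 42124833/330707842·5/9 + (-2631330/165353921)·619/78 = 1/2 ✓
b·c²: 275572749/1157477447·49/9 + 42124833/330707842·25/81 + (-2631330/165353921)·383161/6084 = 1/3 ✓
b·Ac: 42124833/330707842·7/3 + (-2631330/165353921)·443/54 = 1/6 ✓
b·c³: 275572749/1157477447·343/27 + 42124833/330707842·125/729 + (-2631330/165353921)·237176659/474552 = -1139190344113/232156905084 ≠ 1/4 ⇒ order 3.
b·(c∘Ac): 42124833/330707842·35/27 + (-2631330/165353921)·274217/4212 = -1296056890/1488185289 ≠ 1/8
b·Ac²: 42124833/330707842·49/9 + (-2631330/165353921)·8263/486 = 3776497141/8929111734 ≠ 1/12
b·A²c: (-2631330/165353921)·91/18 = -13302835/165353921 ≠ 1/24

3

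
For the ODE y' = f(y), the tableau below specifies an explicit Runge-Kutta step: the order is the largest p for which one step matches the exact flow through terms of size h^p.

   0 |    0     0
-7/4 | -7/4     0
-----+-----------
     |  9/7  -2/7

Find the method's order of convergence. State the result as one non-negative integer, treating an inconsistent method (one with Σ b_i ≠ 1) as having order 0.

2

b = (9/7, -2/7)
c = (0, -7/4)
Σ b_i: 9/7·1 + (-2/7)·1 = 1 ✓
b·c: (-2/7)·(-7/4) = 1/2 ✓; 2 stages ⇒ order 2.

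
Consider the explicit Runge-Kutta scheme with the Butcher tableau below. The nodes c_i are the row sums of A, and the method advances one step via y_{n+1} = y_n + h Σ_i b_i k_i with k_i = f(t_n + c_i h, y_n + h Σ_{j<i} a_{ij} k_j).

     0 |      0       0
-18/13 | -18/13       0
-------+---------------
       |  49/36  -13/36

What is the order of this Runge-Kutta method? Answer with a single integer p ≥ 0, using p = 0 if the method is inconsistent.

2

b = (49/36, -13/36)
c = (0, -18/13)
Σ b_i: 49/36·1 + (-13/36)·1 = 1 ✓
b·c: (-13/36)·(-18/13) = 1/2 ✓; 2 stages ⇒ order 2.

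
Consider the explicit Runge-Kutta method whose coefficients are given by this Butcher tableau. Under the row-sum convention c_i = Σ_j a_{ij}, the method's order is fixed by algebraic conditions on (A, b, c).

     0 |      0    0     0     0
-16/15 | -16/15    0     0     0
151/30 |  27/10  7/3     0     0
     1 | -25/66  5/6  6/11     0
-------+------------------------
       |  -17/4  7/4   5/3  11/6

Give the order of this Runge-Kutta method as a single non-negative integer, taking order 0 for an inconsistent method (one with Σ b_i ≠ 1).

b = (-17/4, 7/4, 5/3, 11/6)
c = (0, -16/15, 151/30, 1)
Ac = (0, 0, -112/45, 919/495)
Σ b_i: (-17/4)·1 + 7/4·1 + 5/3·1 + 11/6·1 = 1 ✓
b·c: 7/4·(-16/15) + 5/3·151/30 + 11/6·1 = 376/45 ≠ 1/2 ⇒ order 1.

1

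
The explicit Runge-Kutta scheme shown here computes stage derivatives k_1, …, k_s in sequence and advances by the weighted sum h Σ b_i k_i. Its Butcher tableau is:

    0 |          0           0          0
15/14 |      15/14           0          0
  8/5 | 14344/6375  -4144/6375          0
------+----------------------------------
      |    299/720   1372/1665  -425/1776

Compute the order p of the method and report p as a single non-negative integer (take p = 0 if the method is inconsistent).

3

b = (299/720, 1372/1665, -425/1776)
c = (0, 15/14, 8/5)
Ac = (0, 0, -296/425)
Σ b_i: 299/720·1 + 1372/1665·1 + (-425/1776)·1 = 1 ✓
b·c: 1372/1665·15/14 + (-425/1776)·8/5 = 1/2 ✓
b·c²: 1372/1665·225/196 + (-425/1776)·64/25 = 1/3 ✓
b·Ac: (-425/1776)·(-296/425) = 1/6 ✓; 3 stages ⇒ order 3.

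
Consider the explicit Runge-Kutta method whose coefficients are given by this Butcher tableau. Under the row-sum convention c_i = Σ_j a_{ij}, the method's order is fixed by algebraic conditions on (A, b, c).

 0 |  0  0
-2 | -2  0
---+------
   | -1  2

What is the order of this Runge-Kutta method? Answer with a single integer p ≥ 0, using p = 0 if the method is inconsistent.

b = (-1, 2)
c = (0, -2)
Σ b_i: (-1)·1 + 2·1 = 1 ✓
b·c: 2·(-2) = -4 ≠ 1/2 ⇒ order 1.

1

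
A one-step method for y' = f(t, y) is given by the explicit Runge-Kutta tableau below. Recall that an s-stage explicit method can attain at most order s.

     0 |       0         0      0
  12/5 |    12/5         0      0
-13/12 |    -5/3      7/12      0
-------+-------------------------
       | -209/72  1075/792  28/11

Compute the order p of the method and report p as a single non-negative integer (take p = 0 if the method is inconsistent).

b = (-209/72, 1075/792, 28/11)
c = (0, 12/5, -13/12)
Ac = (0, 0, 7/5)
Σ b_i: (-209/72)·1 + 1075/792·1 + 28/11·1 = 1 ✓
b·c: 1075/792·12/5 + 28/11·(-13/12) = 1/2 ✓
b·c²: 1075/792·144/25 + 28/11·169/144 = 389/36 ≠ 1/3 ⇒ order 2.
b·Ac: 28/11·7/5 = 196/55 ≠ 1/6

2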